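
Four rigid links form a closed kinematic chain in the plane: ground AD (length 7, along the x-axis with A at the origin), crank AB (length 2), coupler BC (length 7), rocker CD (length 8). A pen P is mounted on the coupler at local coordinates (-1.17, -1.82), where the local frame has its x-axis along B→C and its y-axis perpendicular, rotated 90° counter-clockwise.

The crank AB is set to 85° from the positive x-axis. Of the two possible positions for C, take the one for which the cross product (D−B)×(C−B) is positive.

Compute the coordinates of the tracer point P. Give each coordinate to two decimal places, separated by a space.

0.92 -0.04

A=(0,0), D=(7.00,0)
B = A + 2.00·(cos85°, sin85°) = (0.1743, 1.9924)
|BD| = 7.1105
circle(B,7.00) ∩ circle(D,8.00): a=2.5005, h=6.5382
  candidates: C₊=(4.4066,7.5680) cross=46.490; C₋=(0.7426,-4.9845) cross=-46.490
  mode + wants cross > 0 → take C=(4.4066,7.5680) (cross=46.490)
ex = (C−B)/|BC| = (0.6046,0.7965); ey = (-0.7965,0.6046)
P = B + -1.17·ex + -1.82·ey = (0.9166,-0.0399)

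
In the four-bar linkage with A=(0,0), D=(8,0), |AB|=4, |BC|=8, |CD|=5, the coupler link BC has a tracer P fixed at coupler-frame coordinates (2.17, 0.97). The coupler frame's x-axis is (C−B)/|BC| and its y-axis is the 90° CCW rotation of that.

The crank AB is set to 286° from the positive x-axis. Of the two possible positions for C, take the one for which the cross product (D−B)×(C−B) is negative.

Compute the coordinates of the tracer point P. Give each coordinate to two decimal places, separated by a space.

3.38 -3.17

A=(0,0), D=(8.00,0)
B = A + 4.00·(cos286°, sin286°) = (1.1025, -3.8450)
|BD| = 7.8968
circle(B,8.00) ∩ circle(D,5.00): a=6.4178, h=4.7762
  candidates: C₊=(4.3825,3.4516) cross=37.717; C₋=(9.0338,-4.8920) cross=-37.717
  mode - wants cross < 0 → take C=(9.0338,-4.8920) (cross=-37.717)
ex = (C−B)/|BC| = (0.9914,-0.1309); ey = (0.1309,0.9914)
P = B + 2.17·ex + 0.97·ey = (3.3808,-3.1674)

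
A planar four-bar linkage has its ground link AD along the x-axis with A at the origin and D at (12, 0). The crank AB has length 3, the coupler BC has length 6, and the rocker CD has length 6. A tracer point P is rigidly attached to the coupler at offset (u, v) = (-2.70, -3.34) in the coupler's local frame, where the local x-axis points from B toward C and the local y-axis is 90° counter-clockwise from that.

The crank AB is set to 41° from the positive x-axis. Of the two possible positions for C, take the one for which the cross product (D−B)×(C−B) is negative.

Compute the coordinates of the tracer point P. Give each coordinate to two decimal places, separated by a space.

A=(0,0), D=(12.00,0)
B = A + 3.00·(cos41°, sin41°) = (2.2641, 1.9682)
|BD| = 9.9328
circle(B,6.00) ∩ circle(D,6.00): a=4.9664, h=3.3667
  candidates: C₊=(7.7992,4.2840) cross=33.441; C₋=(6.4650,-2.3159) cross=-33.441
  mode - wants cross < 0 → take C=(6.4650,-2.3159) (cross=-33.441)
ex = (C−B)/|BC| = (0.7001,-0.7140); ey = (0.7140,0.7001)
P = B + -2.70·ex + -3.34·ey = (-2.0110,1.5575)

-2.01 1.56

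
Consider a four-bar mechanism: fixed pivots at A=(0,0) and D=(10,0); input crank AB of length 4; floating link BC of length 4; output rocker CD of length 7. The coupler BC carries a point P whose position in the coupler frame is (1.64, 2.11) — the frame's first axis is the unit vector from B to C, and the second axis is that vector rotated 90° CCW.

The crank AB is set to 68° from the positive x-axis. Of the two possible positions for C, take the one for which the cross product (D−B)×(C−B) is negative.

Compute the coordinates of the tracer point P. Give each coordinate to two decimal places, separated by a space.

4.07 2.98

A=(0,0), D=(10.00,0)
B = A + 4.00·(cos68°, sin68°) = (1.4984, 3.7087)
|BD| = 9.2753
circle(B,4.00) ∩ circle(D,7.00): a=2.8587, h=2.7978
  candidates: C₊=(5.2374,5.1301) cross=25.950; C₋=(3.0000,0.0013) cross=-25.950
  mode - wants cross < 0 → take C=(3.0000,0.0013) (cross=-25.950)
ex = (C−B)/|BC| = (0.3754,-0.9269); ey = (0.9269,0.3754)
P = B + 1.64·ex + 2.11·ey = (4.0698,2.9808)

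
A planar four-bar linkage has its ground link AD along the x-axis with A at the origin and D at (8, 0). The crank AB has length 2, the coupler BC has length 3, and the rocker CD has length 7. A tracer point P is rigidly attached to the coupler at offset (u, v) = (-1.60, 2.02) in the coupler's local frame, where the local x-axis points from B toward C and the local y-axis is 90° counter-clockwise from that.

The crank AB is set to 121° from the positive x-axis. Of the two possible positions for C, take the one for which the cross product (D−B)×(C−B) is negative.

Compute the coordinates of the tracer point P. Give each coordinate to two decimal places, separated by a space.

A=(0,0), D=(8.00,0)
B = A + 2.00·(cos121°, sin121°) = (-1.0301, 1.7143)
|BD| = 9.1914
circle(B,3.00) ∩ circle(D,7.00): a=2.4197, h=1.7734
  candidates: C₊=(1.6780,3.0053) cross=16.300; C₋=(1.0164,-0.4793) cross=-16.300
  mode - wants cross < 0 → take C=(1.0164,-0.4793) (cross=-16.300)
ex = (C−B)/|BC| = (0.6822,-0.7312); ey = (0.7312,0.6822)
P = B + -1.60·ex + 2.02·ey = (-0.6445,4.2622)

-0.64 4.26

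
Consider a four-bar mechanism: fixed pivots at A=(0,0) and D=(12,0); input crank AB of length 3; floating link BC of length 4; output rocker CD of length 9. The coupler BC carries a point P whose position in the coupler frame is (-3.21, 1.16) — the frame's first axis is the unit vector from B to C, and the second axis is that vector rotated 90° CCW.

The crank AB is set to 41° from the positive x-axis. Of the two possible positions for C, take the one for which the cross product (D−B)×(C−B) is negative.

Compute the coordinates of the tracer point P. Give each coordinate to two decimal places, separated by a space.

A=(0,0), D=(12.00,0)
B = A + 3.00·(cos41°, sin41°) = (2.2641, 1.9682)
|BD| = 9.9328
circle(B,4.00) ∩ circle(D,9.00): a=1.6944, h=3.6234
  candidates: C₊=(4.6429,5.1840) cross=35.990; C₋=(3.2070,-1.9191) cross=-35.990
  mode - wants cross < 0 → take C=(3.2070,-1.9191) (cross=-35.990)
ex = (C−B)/|BC| = (0.2357,-0.9718); ey = (0.9718,0.2357)
P = B + -3.21·ex + 1.16·ey = (2.6348,5.3612)

2.63 5.36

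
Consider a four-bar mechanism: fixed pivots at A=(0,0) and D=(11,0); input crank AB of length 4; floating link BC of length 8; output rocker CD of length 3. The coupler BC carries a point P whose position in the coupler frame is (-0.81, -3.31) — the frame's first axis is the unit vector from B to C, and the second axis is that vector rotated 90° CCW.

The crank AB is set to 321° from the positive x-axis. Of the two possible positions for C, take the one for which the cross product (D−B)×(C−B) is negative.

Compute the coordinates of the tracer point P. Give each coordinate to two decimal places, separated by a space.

A=(0,0), D=(11.00,0)
B = A + 4.00·(cos321°, sin321°) = (3.1086, -2.5173)
|BD| = 8.2832
circle(B,8.00) ∩ circle(D,3.00): a=7.4616, h=2.8853
  candidates: C₊=(9.3404,2.4991) cross=23.899; C₋=(11.0941,-2.9985) cross=-23.899
  mode - wants cross < 0 → take C=(11.0941,-2.9985) (cross=-23.899)
ex = (C−B)/|BC| = (0.9982,-0.0602); ey = (0.0602,0.9982)
P = B + -0.81·ex + -3.31·ey = (2.1009,-5.7726)

2.10 -5.77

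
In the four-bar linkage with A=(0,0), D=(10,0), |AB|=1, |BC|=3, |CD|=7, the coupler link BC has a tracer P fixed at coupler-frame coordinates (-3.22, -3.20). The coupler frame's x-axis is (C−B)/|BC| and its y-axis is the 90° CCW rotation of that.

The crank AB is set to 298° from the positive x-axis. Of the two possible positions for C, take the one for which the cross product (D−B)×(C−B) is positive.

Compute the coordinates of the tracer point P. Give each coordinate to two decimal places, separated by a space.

-0.62 -5.29

A=(0,0), D=(10.00,0)
B = A + 1.00·(cos298°, sin298°) = (0.4695, -0.8829)
|BD| = 9.5713
circle(B,3.00) ∩ circle(D,7.00): a=2.6961, h=1.3157
  candidates: C₊=(3.0327,0.6758) cross=12.593; C₋=(3.2754,-1.9443) cross=-12.593
  mode + wants cross > 0 → take C=(3.0327,0.6758) (cross=12.593)
ex = (C−B)/|BC| = (0.8544,0.5196); ey = (-0.5196,0.8544)
P = B + -3.22·ex + -3.20·ey = (-0.6190,-5.2902)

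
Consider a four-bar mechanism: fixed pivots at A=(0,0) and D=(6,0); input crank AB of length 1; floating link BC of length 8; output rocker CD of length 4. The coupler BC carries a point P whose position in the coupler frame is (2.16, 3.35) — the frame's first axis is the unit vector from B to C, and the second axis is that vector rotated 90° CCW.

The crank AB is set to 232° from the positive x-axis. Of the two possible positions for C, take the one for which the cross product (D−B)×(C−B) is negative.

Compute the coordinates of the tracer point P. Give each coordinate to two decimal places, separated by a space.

A=(0,0), D=(6.00,0)
B = A + 1.00·(cos232°, sin232°) = (-0.6157, -0.7880)
|BD| = 6.6624
circle(B,8.00) ∩ circle(D,4.00): a=6.9335, h=3.9908
  candidates: C₊=(5.7972,3.9949) cross=26.588; C₋=(6.7412,-3.9307) cross=-26.588
  mode - wants cross < 0 → take C=(6.7412,-3.9307) (cross=-26.588)
ex = (C−B)/|BC| = (0.9196,-0.3928); ey = (0.3928,0.9196)
P = B + 2.16·ex + 3.35·ey = (2.6867,1.4441)

2.69 1.44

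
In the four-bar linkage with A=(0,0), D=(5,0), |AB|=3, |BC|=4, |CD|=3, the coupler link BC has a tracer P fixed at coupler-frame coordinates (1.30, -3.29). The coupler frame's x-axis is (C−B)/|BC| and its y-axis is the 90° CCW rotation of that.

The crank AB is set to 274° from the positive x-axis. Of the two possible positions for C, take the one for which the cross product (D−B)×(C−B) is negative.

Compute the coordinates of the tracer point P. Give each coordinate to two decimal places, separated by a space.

A=(0,0), D=(5.00,0)
B = A + 3.00·(cos274°, sin274°) = (0.2093, -2.9927)
|BD| = 5.6487
circle(B,4.00) ∩ circle(D,3.00): a=3.4439, h=2.0345
  candidates: C₊=(2.0522,0.5574) cross=11.492; C₋=(4.2080,-2.8936) cross=-11.492
  mode - wants cross < 0 → take C=(4.2080,-2.8936) (cross=-11.492)
ex = (C−B)/|BC| = (0.9997,0.0248); ey = (-0.0248,0.9997)
P = B + 1.30·ex + -3.29·ey = (1.5904,-6.2495)

1.59 -6.25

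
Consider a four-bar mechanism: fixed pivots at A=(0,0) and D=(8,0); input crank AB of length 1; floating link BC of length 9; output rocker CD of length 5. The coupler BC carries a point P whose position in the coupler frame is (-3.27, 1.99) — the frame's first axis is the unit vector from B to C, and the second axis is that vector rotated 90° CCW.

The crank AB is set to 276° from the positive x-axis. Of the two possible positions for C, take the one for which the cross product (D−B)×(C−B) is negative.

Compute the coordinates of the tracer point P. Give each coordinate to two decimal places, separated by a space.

A=(0,0), D=(8.00,0)
B = A + 1.00·(cos276°, sin276°) = (0.1045, -0.9945)
|BD| = 7.9579
circle(B,9.00) ∩ circle(D,5.00): a=7.4975, h=4.9788
  candidates: C₊=(6.9210,4.8822) cross=39.620; C₋=(8.1654,-4.9973) cross=-39.620
  mode - wants cross < 0 → take C=(8.1654,-4.9973) (cross=-39.620)
ex = (C−B)/|BC| = (0.8957,-0.4447); ey = (0.4447,0.8957)
P = B + -3.27·ex + 1.99·ey = (-1.9392,2.2422)

-1.94 2.24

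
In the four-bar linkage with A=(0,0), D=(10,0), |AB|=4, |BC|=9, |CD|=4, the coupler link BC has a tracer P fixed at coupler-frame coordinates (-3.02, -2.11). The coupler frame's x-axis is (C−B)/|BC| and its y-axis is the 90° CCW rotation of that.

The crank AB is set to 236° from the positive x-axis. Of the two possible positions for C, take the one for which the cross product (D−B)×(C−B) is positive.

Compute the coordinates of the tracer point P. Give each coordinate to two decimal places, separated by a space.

-4.16 -6.46

A=(0,0), D=(10.00,0)
B = A + 4.00·(cos236°, sin236°) = (-2.2368, -3.3162)
|BD| = 12.6781
circle(B,9.00) ∩ circle(D,4.00): a=8.9025, h=1.3209
  candidates: C₊=(6.0103,0.2874) cross=16.747; C₋=(6.7013,-2.2625) cross=-16.747
  mode + wants cross > 0 → take C=(6.0103,0.2874) (cross=16.747)
ex = (C−B)/|BC| = (0.9163,0.4004); ey = (-0.4004,0.9163)
P = B + -3.02·ex + -2.11·ey = (-4.1593,-6.4588)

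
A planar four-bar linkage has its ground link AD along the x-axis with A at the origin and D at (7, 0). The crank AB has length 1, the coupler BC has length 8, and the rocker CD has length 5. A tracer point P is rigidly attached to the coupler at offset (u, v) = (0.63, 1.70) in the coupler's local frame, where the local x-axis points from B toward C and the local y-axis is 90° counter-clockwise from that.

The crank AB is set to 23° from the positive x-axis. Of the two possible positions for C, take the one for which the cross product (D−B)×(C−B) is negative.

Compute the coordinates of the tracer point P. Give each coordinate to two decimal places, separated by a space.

A=(0,0), D=(7.00,0)
B = A + 1.00·(cos23°, sin23°) = (0.9205, 0.3907)
|BD| = 6.0920
circle(B,8.00) ∩ circle(D,5.00): a=6.2469, h=4.9976
  candidates: C₊=(7.4751,4.9774) cross=30.446; C₋=(6.8340,-4.9972) cross=-30.446
  mode - wants cross < 0 → take C=(6.8340,-4.9972) (cross=-30.446)
ex = (C−B)/|BC| = (0.7392,-0.6735); ey = (0.6735,0.7392)
P = B + 0.63·ex + 1.70·ey = (2.5311,1.2231)

2.53 1.22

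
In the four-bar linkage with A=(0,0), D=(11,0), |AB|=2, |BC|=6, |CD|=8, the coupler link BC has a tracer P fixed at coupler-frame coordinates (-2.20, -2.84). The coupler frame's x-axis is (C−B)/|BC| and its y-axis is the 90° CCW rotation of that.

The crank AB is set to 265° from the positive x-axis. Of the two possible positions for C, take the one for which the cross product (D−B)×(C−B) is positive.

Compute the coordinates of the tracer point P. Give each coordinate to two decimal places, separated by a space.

A=(0,0), D=(11.00,0)
B = A + 2.00·(cos265°, sin265°) = (-0.1743, -1.9924)
|BD| = 11.3505
circle(B,6.00) ∩ circle(D,8.00): a=4.4419, h=4.0336
  candidates: C₊=(3.4905,2.7583) cross=45.784; C₋=(4.9066,-5.1837) cross=-45.784
  mode + wants cross > 0 → take C=(3.4905,2.7583) (cross=45.784)
ex = (C−B)/|BC| = (0.6108,0.7918); ey = (-0.7918,0.6108)
P = B + -2.20·ex + -2.84·ey = (0.7306,-5.4690)

0.73 -5.47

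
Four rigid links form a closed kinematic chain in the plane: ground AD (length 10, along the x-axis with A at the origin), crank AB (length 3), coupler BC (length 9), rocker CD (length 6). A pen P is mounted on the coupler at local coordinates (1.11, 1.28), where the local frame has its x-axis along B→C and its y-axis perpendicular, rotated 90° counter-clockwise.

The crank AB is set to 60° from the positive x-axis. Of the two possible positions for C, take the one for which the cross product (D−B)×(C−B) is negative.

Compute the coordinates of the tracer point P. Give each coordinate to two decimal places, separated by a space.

A=(0,0), D=(10.00,0)
B = A + 3.00·(cos60°, sin60°) = (1.5000, 2.5981)
|BD| = 8.8882
circle(B,9.00) ∩ circle(D,6.00): a=6.9755, h=5.6870
  candidates: C₊=(9.8332,5.9977) cross=50.547; C₋=(6.5085,-4.8795) cross=-50.547
  mode - wants cross < 0 → take C=(6.5085,-4.8795) (cross=-50.547)
ex = (C−B)/|BC| = (0.5565,-0.8308); ey = (0.8308,0.5565)
P = B + 1.11·ex + 1.28·ey = (3.1812,2.3882)

3.18 2.39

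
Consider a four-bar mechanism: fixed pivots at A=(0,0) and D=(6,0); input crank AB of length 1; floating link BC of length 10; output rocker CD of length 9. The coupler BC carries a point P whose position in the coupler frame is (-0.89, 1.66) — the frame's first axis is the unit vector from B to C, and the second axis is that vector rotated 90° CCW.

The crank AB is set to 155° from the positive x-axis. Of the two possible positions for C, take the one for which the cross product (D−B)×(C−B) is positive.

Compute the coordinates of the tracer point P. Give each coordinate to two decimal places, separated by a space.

-2.78 0.56

A=(0,0), D=(6.00,0)
B = A + 1.00·(cos155°, sin155°) = (-0.9063, 0.4226)
|BD| = 6.9192
circle(B,10.00) ∩ circle(D,9.00): a=4.8326, h=8.7548
  candidates: C₊=(4.4520,8.8659) cross=60.576; C₋=(3.3825,-8.6110) cross=-60.576
  mode + wants cross > 0 → take C=(4.4520,8.8659) (cross=60.576)
ex = (C−B)/|BC| = (0.5358,0.8443); ey = (-0.8443,0.5358)
P = B + -0.89·ex + 1.66·ey = (-2.7848,0.5606)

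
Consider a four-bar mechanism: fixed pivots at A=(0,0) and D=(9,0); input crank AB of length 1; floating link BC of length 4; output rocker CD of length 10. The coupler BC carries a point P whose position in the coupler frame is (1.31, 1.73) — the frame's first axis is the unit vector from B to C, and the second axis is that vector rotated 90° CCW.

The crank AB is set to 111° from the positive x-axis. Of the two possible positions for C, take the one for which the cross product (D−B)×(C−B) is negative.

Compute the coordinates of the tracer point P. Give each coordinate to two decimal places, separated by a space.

A=(0,0), D=(9.00,0)
B = A + 1.00·(cos111°, sin111°) = (-0.3584, 0.9336)
|BD| = 9.4048
circle(B,4.00) ∩ circle(D,10.00): a=0.2366, h=3.9930
  candidates: C₊=(0.2734,4.8834) cross=37.553; C₋=(-0.5193,-3.0632) cross=-37.553
  mode - wants cross < 0 → take C=(-0.5193,-3.0632) (cross=-37.553)
ex = (C−B)/|BC| = (-0.0402,-0.9992); ey = (0.9992,-0.0402)
P = B + 1.31·ex + 1.73·ey = (1.3175,-0.4450)

1.32 -0.44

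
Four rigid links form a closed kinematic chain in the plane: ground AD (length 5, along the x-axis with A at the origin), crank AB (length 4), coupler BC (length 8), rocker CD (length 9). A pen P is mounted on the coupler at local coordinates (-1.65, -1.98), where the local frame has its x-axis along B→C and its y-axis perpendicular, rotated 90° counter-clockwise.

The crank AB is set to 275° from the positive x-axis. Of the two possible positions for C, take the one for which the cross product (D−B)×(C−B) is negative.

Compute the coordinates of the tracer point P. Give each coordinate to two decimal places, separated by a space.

-2.16 -4.56

A=(0,0), D=(5.00,0)
B = A + 4.00·(cos275°, sin275°) = (0.3486, -3.9848)
|BD| = 6.1248
circle(B,8.00) ∩ circle(D,9.00): a=1.6746, h=7.8228
  candidates: C₊=(-3.4690,3.0455) cross=47.913; C₋=(6.7098,-8.8361) cross=-47.913
  mode - wants cross < 0 → take C=(6.7098,-8.8361) (cross=-47.913)
ex = (C−B)/|BC| = (0.7951,-0.6064); ey = (0.6064,0.7951)
P = B + -1.65·ex + -1.98·ey = (-2.1641,-4.5586)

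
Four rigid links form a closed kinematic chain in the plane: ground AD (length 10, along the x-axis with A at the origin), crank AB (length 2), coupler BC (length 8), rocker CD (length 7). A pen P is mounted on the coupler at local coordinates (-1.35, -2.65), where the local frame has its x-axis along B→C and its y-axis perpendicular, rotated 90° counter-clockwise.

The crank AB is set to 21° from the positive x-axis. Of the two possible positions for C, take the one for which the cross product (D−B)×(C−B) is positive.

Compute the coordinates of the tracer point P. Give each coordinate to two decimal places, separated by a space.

2.85 -2.09

A=(0,0), D=(10.00,0)
B = A + 2.00·(cos21°, sin21°) = (1.8672, 0.7167)
|BD| = 8.1644
circle(B,8.00) ∩ circle(D,7.00): a=5.0008, h=6.2444
  candidates: C₊=(7.3968,6.4980) cross=50.981; C₋=(6.3005,-5.9425) cross=-50.981
  mode + wants cross > 0 → take C=(7.3968,6.4980) (cross=50.981)
ex = (C−B)/|BC| = (0.6912,0.7227); ey = (-0.7227,0.6912)
P = B + -1.35·ex + -2.65·ey = (2.8491,-2.0906)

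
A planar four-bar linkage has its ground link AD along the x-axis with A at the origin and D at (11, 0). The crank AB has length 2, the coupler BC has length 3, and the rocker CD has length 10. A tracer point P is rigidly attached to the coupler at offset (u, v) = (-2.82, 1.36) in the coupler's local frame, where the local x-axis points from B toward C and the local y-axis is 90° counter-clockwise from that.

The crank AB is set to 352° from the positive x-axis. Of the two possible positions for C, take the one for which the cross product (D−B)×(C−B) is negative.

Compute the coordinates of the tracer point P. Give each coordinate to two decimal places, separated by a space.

3.74 2.31

A=(0,0), D=(11.00,0)
B = A + 2.00·(cos352°, sin352°) = (1.9805, -0.2783)
|BD| = 9.0238
circle(B,3.00) ∩ circle(D,10.00): a=-0.5304, h=2.9527
  candidates: C₊=(1.3593,2.6566) cross=26.645; C₋=(1.5415,-3.2460) cross=-26.645
  mode - wants cross < 0 → take C=(1.5415,-3.2460) (cross=-26.645)
ex = (C−B)/|BC| = (-0.1463,-0.9892); ey = (0.9892,-0.1463)
P = B + -2.82·ex + 1.36·ey = (3.7386,2.3123)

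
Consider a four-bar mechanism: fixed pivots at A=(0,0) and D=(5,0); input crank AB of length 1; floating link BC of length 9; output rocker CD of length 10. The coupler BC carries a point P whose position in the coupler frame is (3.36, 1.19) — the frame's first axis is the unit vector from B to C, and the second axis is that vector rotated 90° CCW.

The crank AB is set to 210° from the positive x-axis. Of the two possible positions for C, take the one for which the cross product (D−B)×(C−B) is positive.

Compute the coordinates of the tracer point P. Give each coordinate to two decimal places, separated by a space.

A=(0,0), D=(5.00,0)
B = A + 1.00·(cos210°, sin210°) = (-0.8660, -0.5000)
|BD| = 5.8873
circle(B,9.00) ∩ circle(D,10.00): a=1.3300, h=8.9012
  candidates: C₊=(-0.2968,8.4820) cross=52.404; C₋=(1.2151,-9.2561) cross=-52.404
  mode + wants cross > 0 → take C=(-0.2968,8.4820) (cross=52.404)
ex = (C−B)/|BC| = (0.0632,0.9980); ey = (-0.9980,0.0632)
P = B + 3.36·ex + 1.19·ey = (-1.8411,2.9285)

-1.84 2.93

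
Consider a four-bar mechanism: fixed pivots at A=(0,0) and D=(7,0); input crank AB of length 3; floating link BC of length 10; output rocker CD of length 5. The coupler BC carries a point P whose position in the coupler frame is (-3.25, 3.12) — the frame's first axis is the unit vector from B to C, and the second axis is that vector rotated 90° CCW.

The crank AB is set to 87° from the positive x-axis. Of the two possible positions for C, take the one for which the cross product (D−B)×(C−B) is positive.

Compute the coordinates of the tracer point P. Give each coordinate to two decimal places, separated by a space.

A=(0,0), D=(7.00,0)
B = A + 3.00·(cos87°, sin87°) = (0.1570, 2.9959)
|BD| = 7.4701
circle(B,10.00) ∩ circle(D,5.00): a=8.7551, h=4.8321
  candidates: C₊=(10.1150,3.9111) cross=36.096; C₋=(6.2392,-4.9418) cross=-36.096
  mode + wants cross > 0 → take C=(10.1150,3.9111) (cross=36.096)
ex = (C−B)/|BC| = (0.9958,0.0915); ey = (-0.0915,0.9958)
P = B + -3.25·ex + 3.12·ey = (-3.3649,5.8054)

-3.36 5.81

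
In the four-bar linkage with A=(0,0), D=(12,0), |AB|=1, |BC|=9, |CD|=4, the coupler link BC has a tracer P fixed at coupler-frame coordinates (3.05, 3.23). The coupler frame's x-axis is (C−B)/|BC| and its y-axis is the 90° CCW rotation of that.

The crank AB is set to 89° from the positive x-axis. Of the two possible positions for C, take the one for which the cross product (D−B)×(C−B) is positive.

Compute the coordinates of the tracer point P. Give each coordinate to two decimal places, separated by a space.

2.48 4.70

A=(0,0), D=(12.00,0)
B = A + 1.00·(cos89°, sin89°) = (0.0175, 0.9998)
|BD| = 12.0242
circle(B,9.00) ∩ circle(D,4.00): a=8.7150, h=2.2470
  candidates: C₊=(8.8891,2.5144) cross=27.019; C₋=(8.5154,-1.9641) cross=-27.019
  mode + wants cross > 0 → take C=(8.8891,2.5144) (cross=27.019)
ex = (C−B)/|BC| = (0.9857,0.1683); ey = (-0.1683,0.9857)
P = B + 3.05·ex + 3.23·ey = (2.4804,4.6971)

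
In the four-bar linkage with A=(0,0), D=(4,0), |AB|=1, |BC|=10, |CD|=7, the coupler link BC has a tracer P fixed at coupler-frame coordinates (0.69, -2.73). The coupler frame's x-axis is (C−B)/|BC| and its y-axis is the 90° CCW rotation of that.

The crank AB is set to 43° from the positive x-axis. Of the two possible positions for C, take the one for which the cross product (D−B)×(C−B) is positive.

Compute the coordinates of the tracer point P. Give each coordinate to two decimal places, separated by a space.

A=(0,0), D=(4.00,0)
B = A + 1.00·(cos43°, sin43°) = (0.7314, 0.6820)
|BD| = 3.3390
circle(B,10.00) ∩ circle(D,7.00): a=9.3065, h=3.6592
  candidates: C₊=(10.5890,2.3632) cross=12.218; C₋=(9.0942,-4.8009) cross=-12.218
  mode + wants cross > 0 → take C=(10.5890,2.3632) (cross=12.218)
ex = (C−B)/|BC| = (0.9858,0.1681); ey = (-0.1681,0.9858)
P = B + 0.69·ex + -2.73·ey = (1.8705,-1.8931)

1.87 -1.89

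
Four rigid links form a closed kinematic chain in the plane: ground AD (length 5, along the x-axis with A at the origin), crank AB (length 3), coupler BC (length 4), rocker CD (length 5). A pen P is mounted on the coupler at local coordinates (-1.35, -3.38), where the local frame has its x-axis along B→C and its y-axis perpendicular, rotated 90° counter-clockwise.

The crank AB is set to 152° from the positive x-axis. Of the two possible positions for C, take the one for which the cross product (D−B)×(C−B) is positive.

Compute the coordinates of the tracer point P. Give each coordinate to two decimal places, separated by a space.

A=(0,0), D=(5.00,0)
B = A + 3.00·(cos152°, sin152°) = (-2.6488, 1.4084)
|BD| = 7.7774
circle(B,4.00) ∩ circle(D,5.00): a=3.3101, h=2.2457
  candidates: C₊=(1.0132,3.0175) cross=17.466; C₋=(0.1999,-1.3996) cross=-17.466
  mode + wants cross > 0 → take C=(1.0132,3.0175) (cross=17.466)
ex = (C−B)/|BC| = (0.9155,0.4023); ey = (-0.4023,0.9155)
P = B + -1.35·ex + -3.38·ey = (-2.5251,-2.2291)

-2.53 -2.23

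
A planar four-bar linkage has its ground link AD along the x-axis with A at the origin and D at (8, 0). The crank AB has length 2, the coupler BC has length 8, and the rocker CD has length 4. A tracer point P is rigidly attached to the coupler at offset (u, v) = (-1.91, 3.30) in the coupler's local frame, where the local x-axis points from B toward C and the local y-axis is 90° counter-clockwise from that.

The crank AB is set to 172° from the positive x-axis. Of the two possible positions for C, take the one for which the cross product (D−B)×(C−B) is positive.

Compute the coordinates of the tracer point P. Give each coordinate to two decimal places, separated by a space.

A=(0,0), D=(8.00,0)
B = A + 2.00·(cos172°, sin172°) = (-1.9805, 0.2783)
|BD| = 9.9844
circle(B,8.00) ∩ circle(D,4.00): a=7.3960, h=3.0496
  candidates: C₊=(5.4976,3.1205) cross=30.448; C₋=(5.3275,-2.9762) cross=-30.448
  mode + wants cross > 0 → take C=(5.4976,3.1205) (cross=30.448)
ex = (C−B)/|BC| = (0.9348,0.3553); ey = (-0.3553,0.9348)
P = B + -1.91·ex + 3.30·ey = (-4.9383,2.6845)

-4.94 2.68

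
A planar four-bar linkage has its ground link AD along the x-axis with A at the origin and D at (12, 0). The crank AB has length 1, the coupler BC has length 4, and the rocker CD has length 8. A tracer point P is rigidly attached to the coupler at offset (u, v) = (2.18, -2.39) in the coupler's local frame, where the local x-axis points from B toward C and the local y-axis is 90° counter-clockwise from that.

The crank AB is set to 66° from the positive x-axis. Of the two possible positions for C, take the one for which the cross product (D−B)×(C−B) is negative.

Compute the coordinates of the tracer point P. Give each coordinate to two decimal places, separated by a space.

A=(0,0), D=(12.00,0)
B = A + 1.00·(cos66°, sin66°) = (0.4067, 0.9135)
|BD| = 11.6292
circle(B,4.00) ∩ circle(D,8.00): a=3.7508, h=1.3897
  candidates: C₊=(4.2551,2.0043) cross=16.161; C₋=(4.0368,-0.7665) cross=-16.161
  mode - wants cross < 0 → take C=(4.0368,-0.7665) (cross=-16.161)
ex = (C−B)/|BC| = (0.9075,-0.4200); ey = (0.4200,0.9075)
P = B + 2.18·ex + -2.39·ey = (1.3813,-2.1711)

1.38 -2.17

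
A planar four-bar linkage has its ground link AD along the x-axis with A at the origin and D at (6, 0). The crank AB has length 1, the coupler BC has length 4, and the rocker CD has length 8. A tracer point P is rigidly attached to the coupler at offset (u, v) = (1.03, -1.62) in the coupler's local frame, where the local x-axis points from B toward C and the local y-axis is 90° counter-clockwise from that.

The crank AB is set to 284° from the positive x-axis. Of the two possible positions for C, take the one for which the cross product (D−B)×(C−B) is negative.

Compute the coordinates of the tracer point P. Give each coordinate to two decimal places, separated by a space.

-1.50 -1.77

A=(0,0), D=(6.00,0)
B = A + 1.00·(cos284°, sin284°) = (0.2419, -0.9703)
|BD| = 5.8393
circle(B,4.00) ∩ circle(D,8.00): a=-1.1905, h=3.8187
  candidates: C₊=(-1.5666,2.5975) cross=22.299; C₋=(-0.2975,-4.9338) cross=-22.299
  mode - wants cross < 0 → take C=(-0.2975,-4.9338) (cross=-22.299)
ex = (C−B)/|BC| = (-0.1348,-0.9909); ey = (0.9909,-0.1348)
P = B + 1.03·ex + -1.62·ey = (-1.5022,-1.7724)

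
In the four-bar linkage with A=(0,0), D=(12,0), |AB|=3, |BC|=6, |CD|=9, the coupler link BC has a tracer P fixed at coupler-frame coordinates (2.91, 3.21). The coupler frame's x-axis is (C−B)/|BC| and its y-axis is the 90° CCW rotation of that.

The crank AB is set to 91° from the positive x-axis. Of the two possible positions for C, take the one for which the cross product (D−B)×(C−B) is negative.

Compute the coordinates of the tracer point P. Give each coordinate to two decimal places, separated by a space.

A=(0,0), D=(12.00,0)
B = A + 3.00·(cos91°, sin91°) = (-0.0524, 2.9995)
|BD| = 12.4200
circle(B,6.00) ∩ circle(D,9.00): a=4.3984, h=4.0809
  candidates: C₊=(5.2014,5.8974) cross=50.685; C₋=(3.2303,-2.0228) cross=-50.685
  mode - wants cross < 0 → take C=(3.2303,-2.0228) (cross=-50.685)
ex = (C−B)/|BC| = (0.5471,-0.8371); ey = (0.8371,0.5471)
P = B + 2.91·ex + 3.21·ey = (4.2267,2.3199)

4.23 2.32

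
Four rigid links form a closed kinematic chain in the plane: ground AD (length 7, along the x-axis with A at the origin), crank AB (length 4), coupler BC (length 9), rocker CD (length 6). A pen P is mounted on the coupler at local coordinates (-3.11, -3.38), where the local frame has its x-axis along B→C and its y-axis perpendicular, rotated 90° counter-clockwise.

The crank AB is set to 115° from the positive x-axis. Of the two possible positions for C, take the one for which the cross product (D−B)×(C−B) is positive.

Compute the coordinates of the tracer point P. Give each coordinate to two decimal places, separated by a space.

-3.80 -0.46

A=(0,0), D=(7.00,0)
B = A + 4.00·(cos115°, sin115°) = (-1.6905, 3.6252)
|BD| = 9.4163
circle(B,9.00) ∩ circle(D,6.00): a=7.0976, h=5.5339
  candidates: C₊=(6.9906,6.0000) cross=52.109; C₋=(2.7295,-4.2146) cross=-52.109
  mode + wants cross > 0 → take C=(6.9906,6.0000) (cross=52.109)
ex = (C−B)/|BC| = (0.9646,0.2639); ey = (-0.2639,0.9646)
P = B + -3.11·ex + -3.38·ey = (-3.7984,-0.4556)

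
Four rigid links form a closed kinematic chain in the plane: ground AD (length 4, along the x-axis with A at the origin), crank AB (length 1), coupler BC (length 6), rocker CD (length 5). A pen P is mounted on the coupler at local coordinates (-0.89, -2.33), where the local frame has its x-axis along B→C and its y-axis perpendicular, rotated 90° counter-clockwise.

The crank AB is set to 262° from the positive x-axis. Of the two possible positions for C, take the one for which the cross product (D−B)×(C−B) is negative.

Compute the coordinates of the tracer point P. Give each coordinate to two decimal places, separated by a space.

A=(0,0), D=(4.00,0)
B = A + 1.00·(cos262°, sin262°) = (-0.1392, -0.9903)
|BD| = 4.2560
circle(B,6.00) ∩ circle(D,5.00): a=3.4203, h=4.9297
  candidates: C₊=(2.0402,4.5999) cross=20.981; C₋=(4.3343,-4.9888) cross=-20.981
  mode - wants cross < 0 → take C=(4.3343,-4.9888) (cross=-20.981)
ex = (C−B)/|BC| = (0.7456,-0.6664); ey = (0.6664,0.7456)
P = B + -0.89·ex + -2.33·ey = (-2.3555,-2.1343)

-2.36 -2.13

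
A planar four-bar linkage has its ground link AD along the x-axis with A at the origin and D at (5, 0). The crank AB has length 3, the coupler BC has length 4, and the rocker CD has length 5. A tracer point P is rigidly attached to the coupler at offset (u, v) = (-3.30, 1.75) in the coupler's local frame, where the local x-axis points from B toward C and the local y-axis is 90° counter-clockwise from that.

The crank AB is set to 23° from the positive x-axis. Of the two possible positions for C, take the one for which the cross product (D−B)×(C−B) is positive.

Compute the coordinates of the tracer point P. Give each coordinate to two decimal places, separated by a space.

A=(0,0), D=(5.00,0)
B = A + 3.00·(cos23°, sin23°) = (2.7615, 1.1722)
|BD| = 2.5268
circle(B,4.00) ∩ circle(D,5.00): a=-0.5175, h=3.9664
  candidates: C₊=(4.1431,4.9260) cross=10.022; C₋=(0.4631,-2.1015) cross=-10.022
  mode + wants cross > 0 → take C=(4.1431,4.9260) (cross=10.022)
ex = (C−B)/|BC| = (0.3454,0.9385); ey = (-0.9385,0.3454)
P = B + -3.30·ex + 1.75·ey = (-0.0206,-1.3203)

-0.02 -1.32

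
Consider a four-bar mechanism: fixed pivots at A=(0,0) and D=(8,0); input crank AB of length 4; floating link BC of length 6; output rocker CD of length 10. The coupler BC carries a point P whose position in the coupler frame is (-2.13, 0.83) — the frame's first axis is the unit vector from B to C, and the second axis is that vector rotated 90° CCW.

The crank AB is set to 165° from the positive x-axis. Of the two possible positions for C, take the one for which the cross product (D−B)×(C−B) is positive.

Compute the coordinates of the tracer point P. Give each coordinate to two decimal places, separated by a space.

-5.83 -0.13

A=(0,0), D=(8.00,0)
B = A + 4.00·(cos165°, sin165°) = (-3.8637, 1.0353)
|BD| = 11.9088
circle(B,6.00) ∩ circle(D,10.00): a=3.2673, h=5.0324
  candidates: C₊=(-0.1713,5.7646) cross=59.929; C₋=(-1.0463,-4.2621) cross=-59.929
  mode + wants cross > 0 → take C=(-0.1713,5.7646) (cross=59.929)
ex = (C−B)/|BC| = (0.6154,0.7882); ey = (-0.7882,0.6154)
P = B + -2.13·ex + 0.83·ey = (-5.8287,-0.1328)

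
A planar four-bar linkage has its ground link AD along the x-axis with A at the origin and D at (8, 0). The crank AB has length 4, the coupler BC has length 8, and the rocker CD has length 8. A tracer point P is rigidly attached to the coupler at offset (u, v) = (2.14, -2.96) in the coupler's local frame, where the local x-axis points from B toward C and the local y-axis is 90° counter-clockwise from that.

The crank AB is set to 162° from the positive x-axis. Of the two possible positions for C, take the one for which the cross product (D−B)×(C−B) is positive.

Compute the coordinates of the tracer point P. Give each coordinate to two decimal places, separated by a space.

-0.33 0.11

A=(0,0), D=(8.00,0)
B = A + 4.00·(cos162°, sin162°) = (-3.8042, 1.2361)
|BD| = 11.8688
circle(B,8.00) ∩ circle(D,8.00): a=5.9344, h=5.3650
  candidates: C₊=(2.6566,5.9538) cross=63.676; C₋=(1.5392,-4.7178) cross=-63.676
  mode + wants cross > 0 → take C=(2.6566,5.9538) (cross=63.676)
ex = (C−B)/|BC| = (0.8076,0.5897); ey = (-0.5897,0.8076)
P = B + 2.14·ex + -2.96·ey = (-0.3304,0.1076)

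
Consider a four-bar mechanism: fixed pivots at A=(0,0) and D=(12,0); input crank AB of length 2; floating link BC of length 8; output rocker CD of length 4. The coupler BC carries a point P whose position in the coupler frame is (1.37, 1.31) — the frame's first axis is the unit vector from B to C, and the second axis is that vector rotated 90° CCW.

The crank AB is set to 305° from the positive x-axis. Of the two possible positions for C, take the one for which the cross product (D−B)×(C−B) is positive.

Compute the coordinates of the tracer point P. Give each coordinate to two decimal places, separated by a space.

A=(0,0), D=(12.00,0)
B = A + 2.00·(cos305°, sin305°) = (1.1472, -1.6383)
|BD| = 10.9758
circle(B,8.00) ∩ circle(D,4.00): a=7.6745, h=2.2587
  candidates: C₊=(8.3986,1.7406) cross=24.791; C₋=(9.0728,-2.7261) cross=-24.791
  mode + wants cross > 0 → take C=(8.3986,1.7406) (cross=24.791)
ex = (C−B)/|BC| = (0.9064,0.4224); ey = (-0.4224,0.9064)
P = B + 1.37·ex + 1.31·ey = (1.8357,0.1278)

1.84 0.13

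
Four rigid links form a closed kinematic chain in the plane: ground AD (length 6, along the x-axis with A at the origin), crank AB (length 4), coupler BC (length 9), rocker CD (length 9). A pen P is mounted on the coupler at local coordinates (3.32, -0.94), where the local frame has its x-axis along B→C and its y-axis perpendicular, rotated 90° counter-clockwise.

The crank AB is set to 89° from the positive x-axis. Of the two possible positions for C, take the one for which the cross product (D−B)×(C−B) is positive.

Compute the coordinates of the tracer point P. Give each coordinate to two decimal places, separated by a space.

3.37 5.00

A=(0,0), D=(6.00,0)
B = A + 4.00·(cos89°, sin89°) = (0.0698, 3.9994)
|BD| = 7.1528
circle(B,9.00) ∩ circle(D,9.00): a=3.5764, h=8.2589
  candidates: C₊=(7.6528,8.8469) cross=59.074; C₋=(-1.5830,-4.8475) cross=-59.074
  mode + wants cross > 0 → take C=(7.6528,8.8469) (cross=59.074)
ex = (C−B)/|BC| = (0.8426,0.5386); ey = (-0.5386,0.8426)
P = B + 3.32·ex + -0.94·ey = (3.3734,4.9956)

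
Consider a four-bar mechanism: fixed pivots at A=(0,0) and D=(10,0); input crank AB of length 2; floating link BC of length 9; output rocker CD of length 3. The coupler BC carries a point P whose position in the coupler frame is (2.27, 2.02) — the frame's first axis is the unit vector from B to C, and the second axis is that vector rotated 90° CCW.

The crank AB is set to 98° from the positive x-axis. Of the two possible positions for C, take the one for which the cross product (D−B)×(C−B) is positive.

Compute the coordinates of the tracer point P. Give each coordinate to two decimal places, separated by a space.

1.82 4.18

A=(0,0), D=(10.00,0)
B = A + 2.00·(cos98°, sin98°) = (-0.2783, 1.9805)
|BD| = 10.4674
circle(B,9.00) ∩ circle(D,3.00): a=8.6730, h=2.4041
  candidates: C₊=(8.6928,2.7002) cross=25.165; C₋=(7.7831,-2.0212) cross=-25.165
  mode + wants cross > 0 → take C=(8.6928,2.7002) (cross=25.165)
ex = (C−B)/|BC| = (0.9968,0.0800); ey = (-0.0800,0.9968)
P = B + 2.27·ex + 2.02·ey = (1.8228,4.1756)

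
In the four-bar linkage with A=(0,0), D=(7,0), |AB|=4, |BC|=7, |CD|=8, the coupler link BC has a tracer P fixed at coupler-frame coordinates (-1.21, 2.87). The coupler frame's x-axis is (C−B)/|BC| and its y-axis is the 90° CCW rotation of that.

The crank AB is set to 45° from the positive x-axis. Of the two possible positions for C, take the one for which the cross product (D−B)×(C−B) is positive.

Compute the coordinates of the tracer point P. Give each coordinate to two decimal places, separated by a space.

A=(0,0), D=(7.00,0)
B = A + 4.00·(cos45°, sin45°) = (2.8284, 2.8284)
|BD| = 5.0400
circle(B,7.00) ∩ circle(D,8.00): a=1.0319, h=6.9235
  candidates: C₊=(7.5680,7.9798) cross=34.895; C₋=(-0.2029,-3.4812) cross=-34.895
  mode + wants cross > 0 → take C=(7.5680,7.9798) (cross=34.895)
ex = (C−B)/|BC| = (0.6771,0.7359); ey = (-0.7359,0.6771)
P = B + -1.21·ex + 2.87·ey = (-0.1029,3.8812)

-0.10 3.88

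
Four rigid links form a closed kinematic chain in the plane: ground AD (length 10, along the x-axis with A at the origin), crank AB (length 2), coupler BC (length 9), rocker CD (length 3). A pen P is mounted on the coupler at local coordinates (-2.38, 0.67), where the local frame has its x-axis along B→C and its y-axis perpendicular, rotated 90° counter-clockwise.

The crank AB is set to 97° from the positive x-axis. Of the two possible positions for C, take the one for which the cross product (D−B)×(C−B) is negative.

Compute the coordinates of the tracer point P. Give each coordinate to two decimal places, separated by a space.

A=(0,0), D=(10.00,0)
B = A + 2.00·(cos97°, sin97°) = (-0.2437, 1.9851)
|BD| = 10.4343
circle(B,9.00) ∩ circle(D,3.00): a=8.6673, h=2.4244
  candidates: C₊=(8.7265,2.7163) cross=25.297; C₋=(7.8040,-2.0440) cross=-25.297
  mode - wants cross < 0 → take C=(7.8040,-2.0440) (cross=-25.297)
ex = (C−B)/|BC| = (0.8942,-0.4477); ey = (0.4477,0.8942)
P = B + -2.38·ex + 0.67·ey = (-2.0720,3.6497)

-2.07 3.65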